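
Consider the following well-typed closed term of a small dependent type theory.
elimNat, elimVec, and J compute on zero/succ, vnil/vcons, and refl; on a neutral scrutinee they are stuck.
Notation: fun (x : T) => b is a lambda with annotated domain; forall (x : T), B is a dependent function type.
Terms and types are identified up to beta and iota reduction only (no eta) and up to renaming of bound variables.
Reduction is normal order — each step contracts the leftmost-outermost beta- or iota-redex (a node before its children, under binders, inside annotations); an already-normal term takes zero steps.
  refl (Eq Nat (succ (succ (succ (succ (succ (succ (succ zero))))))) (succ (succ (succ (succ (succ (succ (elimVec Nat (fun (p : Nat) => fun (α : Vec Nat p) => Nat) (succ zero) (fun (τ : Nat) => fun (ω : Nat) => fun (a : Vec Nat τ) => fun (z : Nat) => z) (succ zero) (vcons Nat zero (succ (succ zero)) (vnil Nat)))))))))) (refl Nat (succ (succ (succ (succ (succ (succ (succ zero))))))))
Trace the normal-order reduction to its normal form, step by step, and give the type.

normal-order reduction sequence:
  refl (Eq Nat (succ (succ (succ (succ (succ (succ (succ zero))))))) (succ (succ (succ (succ (succ (succ (elimVec Nat (fun (p : Nat) => fun (α : Vec Nat p) => Nat) (succ zero) (fun (τ : Nat) => fun (ω : Nat) => fun (a : Vec Nat τ) => fun (z : Nat) => z) (succ zero) (vcons Nat zero (succ (succ zero)) (vnil Nat)))))))))) (refl Nat (succ (succ (succ (succ (succ (succ (succ zero))))))))
  ~> refl (Eq Nat (succ (succ (succ (succ (succ (succ (succ zero))))))) (succ (succ (succ (succ (succ (succ ((fun (p : Nat) => fun (α : Nat) => fun (τ : Vec Nat p) => fun (ω : Nat) => ω) zero (succ (succ zero)) (vnil Nat) (elimVec Nat (fun (a : Nat) => fun (z : Vec Nat a) => Nat) (succ zero) (fun (σ : Nat) => fun (l : Nat) => fun (γ : Vec Nat σ) => fun (q : Nat) => q) zero (vnil Nat)))))))))) (refl Nat (succ (succ (succ (succ (succ (succ (succ zero))))))))
  ~> refl (Eq Nat (succ (succ (succ (succ (succ (succ (succ zero))))))) (succ (succ (succ (succ (succ (succ ((fun (p : Nat) => fun (α : Vec Nat zero) => fun (τ : Nat) => τ) (succ (succ zero)) (vnil Nat) (elimVec Nat (fun (ω : Nat) => fun (a : Vec Nat ω) => Nat) (succ zero) (fun (z : Nat) => fun (σ : Nat) => fun (l : Vec Nat z) => fun (γ : Nat) => γ) zero (vnil Nat)))))))))) (refl Nat (succ (succ (succ (succ (succ (succ (succ zero))))))))
  ~> refl (Eq Nat (succ (succ (succ (succ (succ (succ (succ zero))))))) (succ (succ (succ (succ (succ (succ ((fun (p : Vec Nat zero) => fun (α : Nat) => α) (vnil Nat) (elimVec Nat (fun (τ : Nat) => fun (ω : Vec Nat τ) => Nat) (succ zero) (fun (a : Nat) => fun (z : Nat) => fun (σ : Vec Nat a) => fun (l : Nat) => l) zero (vnil Nat)))))))))) (refl Nat (succ (succ (succ (succ (succ (succ (succ zero))))))))
  ~> refl (Eq Nat (succ (succ (succ (succ (succ (succ (succ zero))))))) (succ (succ (succ (succ (succ (succ ((fun (p : Nat) => p) (elimVec Nat (fun (α : Nat) => fun (τ : Vec Nat α) => Nat) (succ zero) (fun (ω : Nat) => fun (a : Nat) => fun (z : Vec Nat ω) => fun (σ : Nat) => σ) zero (vnil Nat)))))))))) (refl Nat (succ (succ (succ (succ (succ (succ (succ zero))))))))
  ~> refl (Eq Nat (succ (succ (succ (succ (succ (succ (succ zero))))))) (succ (succ (succ (succ (succ (succ (elimVec Nat (fun (p : Nat) => fun (α : Vec Nat p) => Nat) (succ zero) (fun (τ : Nat) => fun (ω : Nat) => fun (a : Vec Nat τ) => fun (z : Nat) => z) zero (vnil Nat))))))))) (refl Nat (succ (succ (succ (succ (succ (succ (succ zero))))))))
  ~> refl (Eq Nat (succ (succ (succ (succ (succ (succ (succ zero))))))) (succ (succ (succ (succ (succ (succ (succ zero)))))))) (refl Nat (succ (succ (succ (succ (succ (succ (succ zero))))))))
inferred type:
  Eq (Eq Nat (succ (succ (succ (succ (succ (succ (succ zero))))))) (succ (succ (succ (succ (succ (succ (succ zero)))))))) (refl Nat (succ (succ (succ (succ (succ (succ (succ zero)))))))) (refl Nat (succ (succ (succ (succ (succ (succ (succ zero))))))))


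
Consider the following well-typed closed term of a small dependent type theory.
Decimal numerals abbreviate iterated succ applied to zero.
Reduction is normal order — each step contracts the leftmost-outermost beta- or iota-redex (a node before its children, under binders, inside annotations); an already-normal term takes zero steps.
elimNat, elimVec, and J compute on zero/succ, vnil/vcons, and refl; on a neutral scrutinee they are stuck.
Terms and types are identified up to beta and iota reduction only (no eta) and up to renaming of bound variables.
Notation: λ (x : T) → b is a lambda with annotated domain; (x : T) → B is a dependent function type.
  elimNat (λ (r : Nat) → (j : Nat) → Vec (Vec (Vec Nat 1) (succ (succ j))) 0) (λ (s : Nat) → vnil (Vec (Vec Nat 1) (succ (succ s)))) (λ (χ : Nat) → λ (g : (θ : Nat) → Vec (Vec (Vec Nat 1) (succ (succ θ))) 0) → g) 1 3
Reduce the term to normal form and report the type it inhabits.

normal form:
  vnil (Vec (Vec Nat 1) 5)
the term's type:
  Vec (Vec (Vec Nat 1) 5) 0


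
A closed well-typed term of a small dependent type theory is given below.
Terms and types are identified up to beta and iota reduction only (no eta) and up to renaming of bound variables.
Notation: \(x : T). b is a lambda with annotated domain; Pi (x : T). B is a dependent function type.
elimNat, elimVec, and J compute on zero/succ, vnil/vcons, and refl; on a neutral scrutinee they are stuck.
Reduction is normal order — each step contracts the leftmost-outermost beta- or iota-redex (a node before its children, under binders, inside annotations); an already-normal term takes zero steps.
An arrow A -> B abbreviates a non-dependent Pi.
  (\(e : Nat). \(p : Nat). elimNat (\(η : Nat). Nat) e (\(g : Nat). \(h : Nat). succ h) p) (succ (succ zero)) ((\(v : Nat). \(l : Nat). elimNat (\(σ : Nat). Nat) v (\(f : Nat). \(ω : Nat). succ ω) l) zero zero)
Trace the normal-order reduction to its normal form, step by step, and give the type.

normal-order reduction:
  (\(e : Nat). \(p : Nat). elimNat (\(η : Nat). Nat) e (\(g : Nat). \(h : Nat). succ h) p) (succ (succ zero)) ((\(v : Nat). \(l : Nat). elimNat (\(σ : Nat). Nat) v (\(f : Nat). \(ω : Nat). succ ω) l) zero zero)
  ~> (\(e : Nat). elimNat (\(p : Nat). Nat) (succ (succ zero)) (\(η : Nat). \(g : Nat). succ g) e) ((\(h : Nat). \(v : Nat). elimNat (\(l : Nat). Nat) h (\(σ : Nat). \(f : Nat). succ f) v) zero zero)
  ~> elimNat (\(e : Nat). Nat) (succ (succ zero)) (\(p : Nat). \(η : Nat). succ η) ((\(g : Nat). \(h : Nat). elimNat (\(v : Nat). Nat) g (\(l : Nat). \(σ : Nat). succ σ) h) zero zero)
  ~> elimNat (\(e : Nat). Nat) (succ (succ zero)) (\(p : Nat). \(η : Nat). succ η) ((\(g : Nat). elimNat (\(h : Nat). Nat) zero (\(v : Nat). \(l : Nat). succ l) g) zero)
  ~> elimNat (\(e : Nat). Nat) (succ (succ zero)) (\(p : Nat). \(η : Nat). succ η) (elimNat (\(g : Nat). Nat) zero (\(h : Nat). \(v : Nat). succ v) zero)
  ~> elimNat (\(e : Nat). Nat) (succ (succ zero)) (\(p : Nat). \(η : Nat). succ η) zero
  ~> succ (succ zero)
inferred type:
  Nat


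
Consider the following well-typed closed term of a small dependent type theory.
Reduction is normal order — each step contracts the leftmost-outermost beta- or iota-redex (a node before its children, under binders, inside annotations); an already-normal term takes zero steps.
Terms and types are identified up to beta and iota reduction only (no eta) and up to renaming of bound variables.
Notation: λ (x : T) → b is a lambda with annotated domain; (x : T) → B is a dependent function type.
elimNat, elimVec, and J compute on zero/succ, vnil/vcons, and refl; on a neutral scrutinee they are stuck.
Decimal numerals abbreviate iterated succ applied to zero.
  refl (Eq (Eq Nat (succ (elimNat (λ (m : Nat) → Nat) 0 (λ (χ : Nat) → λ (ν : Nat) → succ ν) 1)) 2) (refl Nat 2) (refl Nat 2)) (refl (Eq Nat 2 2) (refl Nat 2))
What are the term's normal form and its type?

reduced normal form:
  refl (Eq (Eq Nat 2 2) (refl Nat 2) (refl Nat 2)) (refl (Eq Nat 2 2) (refl Nat 2))
inferred type:
  Eq (Eq (Eq Nat 2 2) (refl Nat 2) (refl Nat 2)) (refl (Eq Nat 2 2) (refl Nat 2)) (refl (Eq Nat 2 2) (refl Nat 2))


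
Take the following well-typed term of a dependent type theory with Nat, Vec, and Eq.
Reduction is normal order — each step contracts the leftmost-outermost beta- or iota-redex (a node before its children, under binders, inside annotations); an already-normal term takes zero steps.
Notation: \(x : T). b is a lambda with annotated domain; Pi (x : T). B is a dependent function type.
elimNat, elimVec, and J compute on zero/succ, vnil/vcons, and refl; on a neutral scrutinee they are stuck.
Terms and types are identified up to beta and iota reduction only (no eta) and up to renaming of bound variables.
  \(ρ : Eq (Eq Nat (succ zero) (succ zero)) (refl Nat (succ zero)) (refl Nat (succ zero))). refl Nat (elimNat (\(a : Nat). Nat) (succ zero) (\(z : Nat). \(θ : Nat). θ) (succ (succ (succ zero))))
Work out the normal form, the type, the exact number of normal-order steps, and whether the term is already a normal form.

resulting normal form:
  \(ρ : Eq (Eq Nat (succ zero) (succ zero)) (refl Nat (succ zero)) (refl Nat (succ zero))). refl Nat (succ zero)
the term's type:
  Pi (ρ : Eq (Eq Nat (succ zero) (succ zero)) (refl Nat (succ zero)) (refl Nat (succ zero))). Eq Nat (succ zero) (succ zero)
normal-order step count: 10
started in normal form: no
first redex: an elimNat iota-redex


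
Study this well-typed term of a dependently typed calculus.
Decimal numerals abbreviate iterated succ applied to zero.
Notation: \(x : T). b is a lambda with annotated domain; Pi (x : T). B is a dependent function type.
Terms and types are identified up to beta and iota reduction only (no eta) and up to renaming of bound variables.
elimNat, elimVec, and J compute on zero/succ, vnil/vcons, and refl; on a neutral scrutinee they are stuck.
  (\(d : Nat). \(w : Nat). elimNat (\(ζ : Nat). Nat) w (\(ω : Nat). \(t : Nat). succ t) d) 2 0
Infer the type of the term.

inferred type:
  Nat


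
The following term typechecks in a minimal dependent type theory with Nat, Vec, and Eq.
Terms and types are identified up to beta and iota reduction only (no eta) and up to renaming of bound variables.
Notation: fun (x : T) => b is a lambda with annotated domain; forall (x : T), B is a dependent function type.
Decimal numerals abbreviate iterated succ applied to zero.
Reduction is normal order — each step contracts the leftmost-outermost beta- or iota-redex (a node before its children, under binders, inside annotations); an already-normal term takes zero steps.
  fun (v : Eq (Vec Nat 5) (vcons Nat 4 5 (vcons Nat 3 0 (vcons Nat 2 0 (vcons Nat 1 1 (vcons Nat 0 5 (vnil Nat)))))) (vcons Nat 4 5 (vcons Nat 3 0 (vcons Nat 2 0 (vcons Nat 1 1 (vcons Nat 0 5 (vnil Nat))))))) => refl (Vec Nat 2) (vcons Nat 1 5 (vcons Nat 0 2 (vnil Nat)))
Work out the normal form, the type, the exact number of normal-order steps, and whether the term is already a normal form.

reduced normal form:
  fun (v : Eq (Vec Nat 5) (vcons Nat 4 5 (vcons Nat 3 0 (vcons Nat 2 0 (vcons Nat 1 1 (vcons Nat 0 5 (vnil Nat)))))) (vcons Nat 4 5 (vcons Nat 3 0 (vcons Nat 2 0 (vcons Nat 1 1 (vcons Nat 0 5 (vnil Nat))))))) => refl (Vec Nat 2) (vcons Nat 1 5 (vcons Nat 0 2 (vnil Nat)))
the term's type:
  forall (v : Eq (Vec Nat 5) (vcons Nat 4 5 (vcons Nat 3 0 (vcons Nat 2 0 (vcons Nat 1 1 (vcons Nat 0 5 (vnil Nat)))))) (vcons Nat 4 5 (vcons Nat 3 0 (vcons Nat 2 0 (vcons Nat 1 1 (vcons Nat 0 5 (vnil Nat))))))), Eq (Vec Nat 2) (vcons Nat 1 5 (vcons Nat 0 2 (vnil Nat))) (vcons Nat 1 5 (vcons Nat 0 2 (vnil Nat)))
reduction steps (normal order): 0
already normal: yes


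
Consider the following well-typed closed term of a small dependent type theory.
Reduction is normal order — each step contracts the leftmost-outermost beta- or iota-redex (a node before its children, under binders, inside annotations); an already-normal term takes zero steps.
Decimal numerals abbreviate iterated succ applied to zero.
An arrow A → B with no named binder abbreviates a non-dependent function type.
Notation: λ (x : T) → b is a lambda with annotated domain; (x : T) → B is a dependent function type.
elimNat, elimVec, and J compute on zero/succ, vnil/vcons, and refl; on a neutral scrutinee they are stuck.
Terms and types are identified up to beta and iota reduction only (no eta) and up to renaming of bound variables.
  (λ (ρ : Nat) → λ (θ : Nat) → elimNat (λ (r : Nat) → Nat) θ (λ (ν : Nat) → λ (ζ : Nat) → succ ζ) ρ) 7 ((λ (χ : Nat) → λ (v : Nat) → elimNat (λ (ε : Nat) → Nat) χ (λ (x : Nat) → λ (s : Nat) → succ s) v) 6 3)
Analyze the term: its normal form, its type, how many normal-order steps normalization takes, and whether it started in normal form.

reduced normal form:
  16
inferred type:
  Nat
normal-order step count: 36
term was already normal: no
first contracted redex: a beta-redex


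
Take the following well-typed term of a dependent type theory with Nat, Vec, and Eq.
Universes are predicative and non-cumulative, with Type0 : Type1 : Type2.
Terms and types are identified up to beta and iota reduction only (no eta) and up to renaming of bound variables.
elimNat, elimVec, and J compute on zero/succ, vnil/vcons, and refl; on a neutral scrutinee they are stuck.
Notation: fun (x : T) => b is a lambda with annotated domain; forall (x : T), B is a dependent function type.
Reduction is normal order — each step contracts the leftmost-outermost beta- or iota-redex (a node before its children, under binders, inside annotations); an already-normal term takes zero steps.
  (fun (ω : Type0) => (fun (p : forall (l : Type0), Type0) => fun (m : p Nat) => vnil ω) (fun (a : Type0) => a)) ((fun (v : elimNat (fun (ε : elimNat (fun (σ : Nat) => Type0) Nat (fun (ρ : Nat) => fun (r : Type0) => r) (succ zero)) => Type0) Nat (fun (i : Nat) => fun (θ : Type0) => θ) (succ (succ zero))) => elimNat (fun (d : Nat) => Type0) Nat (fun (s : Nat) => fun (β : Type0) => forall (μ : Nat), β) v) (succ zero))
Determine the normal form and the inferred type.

normal form:
  fun (ω : Nat) => vnil (forall (p : Nat), Nat)
the term's type:
  forall (ω : Nat), Vec (forall (p : Nat), Nat) zero
observation: the first redex contracted is a beta-redex; the normal form is reached in 8 normal-order steps.


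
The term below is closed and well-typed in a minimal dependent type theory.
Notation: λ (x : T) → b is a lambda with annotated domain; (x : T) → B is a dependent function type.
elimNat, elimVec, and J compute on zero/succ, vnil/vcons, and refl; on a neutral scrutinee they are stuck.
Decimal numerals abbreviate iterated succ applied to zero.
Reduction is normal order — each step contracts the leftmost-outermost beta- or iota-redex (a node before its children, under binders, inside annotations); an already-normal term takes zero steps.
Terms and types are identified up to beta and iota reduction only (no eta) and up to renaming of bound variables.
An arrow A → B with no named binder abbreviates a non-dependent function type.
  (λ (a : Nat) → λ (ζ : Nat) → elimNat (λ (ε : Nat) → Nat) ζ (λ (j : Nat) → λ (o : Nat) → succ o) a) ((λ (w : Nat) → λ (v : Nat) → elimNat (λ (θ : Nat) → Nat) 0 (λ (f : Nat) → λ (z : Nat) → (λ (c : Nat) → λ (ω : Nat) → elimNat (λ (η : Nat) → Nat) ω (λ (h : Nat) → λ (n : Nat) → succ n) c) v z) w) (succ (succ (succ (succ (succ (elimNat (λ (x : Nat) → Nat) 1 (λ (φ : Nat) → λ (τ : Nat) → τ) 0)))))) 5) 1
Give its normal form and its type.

normal form:
  31
type:
  Nat


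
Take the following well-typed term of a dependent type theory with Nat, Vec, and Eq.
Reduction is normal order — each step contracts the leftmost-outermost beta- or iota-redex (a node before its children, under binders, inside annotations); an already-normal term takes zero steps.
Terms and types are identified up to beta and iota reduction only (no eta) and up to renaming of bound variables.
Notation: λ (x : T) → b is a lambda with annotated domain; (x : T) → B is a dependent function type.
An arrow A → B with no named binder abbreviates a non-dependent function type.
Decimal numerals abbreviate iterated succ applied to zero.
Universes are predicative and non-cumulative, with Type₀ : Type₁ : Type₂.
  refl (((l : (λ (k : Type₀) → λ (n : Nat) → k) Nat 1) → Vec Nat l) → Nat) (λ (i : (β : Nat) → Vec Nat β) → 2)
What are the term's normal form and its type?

reduced normal form:
  refl (((l : Nat) → Vec Nat l) → Nat) (λ (k : (n : Nat) → Vec Nat n) → 2)
inferred type:
  Eq (((l : Nat) → Vec Nat l) → Nat) (λ (k : (n : Nat) → Vec Nat n) → 2) (λ (i : (β : Nat) → Vec Nat β) → 2)


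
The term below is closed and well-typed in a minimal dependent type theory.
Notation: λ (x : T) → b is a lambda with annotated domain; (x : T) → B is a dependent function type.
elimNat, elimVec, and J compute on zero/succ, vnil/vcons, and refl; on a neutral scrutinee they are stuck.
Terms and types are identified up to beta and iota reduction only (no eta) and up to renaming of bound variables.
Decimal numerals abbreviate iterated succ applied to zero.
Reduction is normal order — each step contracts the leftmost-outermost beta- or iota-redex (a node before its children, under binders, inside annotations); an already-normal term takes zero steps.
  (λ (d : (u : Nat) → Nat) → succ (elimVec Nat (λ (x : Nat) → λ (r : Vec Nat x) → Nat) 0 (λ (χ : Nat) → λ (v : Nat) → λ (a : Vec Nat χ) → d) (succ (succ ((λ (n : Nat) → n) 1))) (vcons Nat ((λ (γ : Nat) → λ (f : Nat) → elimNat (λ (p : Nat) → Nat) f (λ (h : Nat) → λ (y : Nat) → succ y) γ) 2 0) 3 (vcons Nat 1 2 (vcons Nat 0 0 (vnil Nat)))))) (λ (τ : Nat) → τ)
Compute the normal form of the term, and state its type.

resulting normal form:
  1
the term's type:
  Nat
observation: 17 normal-order steps separate the term from its normal form.


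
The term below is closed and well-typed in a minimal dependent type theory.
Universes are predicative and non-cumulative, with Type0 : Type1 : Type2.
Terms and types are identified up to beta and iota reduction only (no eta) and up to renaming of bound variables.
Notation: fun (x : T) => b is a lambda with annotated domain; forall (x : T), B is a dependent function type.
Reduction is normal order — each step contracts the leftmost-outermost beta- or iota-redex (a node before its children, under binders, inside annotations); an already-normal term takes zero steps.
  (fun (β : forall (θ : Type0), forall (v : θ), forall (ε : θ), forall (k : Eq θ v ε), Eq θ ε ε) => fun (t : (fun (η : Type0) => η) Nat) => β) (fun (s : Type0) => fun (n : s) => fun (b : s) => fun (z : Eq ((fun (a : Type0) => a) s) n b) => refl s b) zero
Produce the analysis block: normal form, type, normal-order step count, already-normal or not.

resulting normal form:
  fun (β : Type0) => fun (θ : β) => fun (v : β) => fun (ε : Eq β θ v) => refl β v
the term's type:
  forall (β : Type0), forall (θ : β), forall (v : β), forall (ε : Eq β θ v), Eq β v v
steps to reach normal form (normal order): 3
term was already normal: no
first contracted redex: a beta-redex


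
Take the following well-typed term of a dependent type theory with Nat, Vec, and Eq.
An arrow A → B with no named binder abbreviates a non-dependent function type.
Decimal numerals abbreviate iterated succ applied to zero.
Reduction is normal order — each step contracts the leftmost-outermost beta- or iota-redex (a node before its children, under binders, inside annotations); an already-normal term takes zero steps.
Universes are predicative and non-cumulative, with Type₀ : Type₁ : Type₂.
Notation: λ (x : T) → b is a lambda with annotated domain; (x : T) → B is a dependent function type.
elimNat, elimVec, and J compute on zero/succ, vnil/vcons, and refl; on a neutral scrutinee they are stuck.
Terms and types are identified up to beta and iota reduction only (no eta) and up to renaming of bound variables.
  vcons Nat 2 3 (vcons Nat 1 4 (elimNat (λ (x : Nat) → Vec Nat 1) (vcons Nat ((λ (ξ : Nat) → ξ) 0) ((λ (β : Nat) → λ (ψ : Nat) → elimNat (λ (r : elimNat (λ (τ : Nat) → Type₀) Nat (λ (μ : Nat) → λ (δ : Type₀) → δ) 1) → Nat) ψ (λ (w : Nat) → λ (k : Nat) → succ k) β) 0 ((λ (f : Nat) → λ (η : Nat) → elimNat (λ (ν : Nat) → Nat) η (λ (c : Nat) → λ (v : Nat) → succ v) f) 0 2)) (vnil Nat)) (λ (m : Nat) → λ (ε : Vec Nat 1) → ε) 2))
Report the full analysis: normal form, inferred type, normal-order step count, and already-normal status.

normal form:
  vcons Nat 2 3 (vcons Nat 1 4 (vcons Nat 0 2 (vnil Nat)))
type:
  Vec Nat 3
reduction steps (normal order): 14
already normal: no
first contracted redex: an elimNat iota-redex


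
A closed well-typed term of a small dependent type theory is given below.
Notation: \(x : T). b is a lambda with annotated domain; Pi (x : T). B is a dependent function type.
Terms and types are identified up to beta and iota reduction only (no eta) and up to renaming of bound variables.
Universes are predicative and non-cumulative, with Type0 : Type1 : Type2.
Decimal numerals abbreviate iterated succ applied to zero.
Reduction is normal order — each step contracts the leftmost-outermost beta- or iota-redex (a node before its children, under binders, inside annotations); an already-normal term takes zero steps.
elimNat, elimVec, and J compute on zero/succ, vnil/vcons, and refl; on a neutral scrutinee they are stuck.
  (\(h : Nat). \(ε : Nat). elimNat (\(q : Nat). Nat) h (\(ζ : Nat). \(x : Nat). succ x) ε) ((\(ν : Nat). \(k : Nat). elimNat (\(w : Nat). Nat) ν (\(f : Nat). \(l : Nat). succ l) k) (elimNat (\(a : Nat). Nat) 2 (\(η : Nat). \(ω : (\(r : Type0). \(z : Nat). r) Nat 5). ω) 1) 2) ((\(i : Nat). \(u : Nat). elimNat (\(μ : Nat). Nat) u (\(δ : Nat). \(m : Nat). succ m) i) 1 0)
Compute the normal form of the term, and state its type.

reduced normal form:
  5
the term's type:
  Nat


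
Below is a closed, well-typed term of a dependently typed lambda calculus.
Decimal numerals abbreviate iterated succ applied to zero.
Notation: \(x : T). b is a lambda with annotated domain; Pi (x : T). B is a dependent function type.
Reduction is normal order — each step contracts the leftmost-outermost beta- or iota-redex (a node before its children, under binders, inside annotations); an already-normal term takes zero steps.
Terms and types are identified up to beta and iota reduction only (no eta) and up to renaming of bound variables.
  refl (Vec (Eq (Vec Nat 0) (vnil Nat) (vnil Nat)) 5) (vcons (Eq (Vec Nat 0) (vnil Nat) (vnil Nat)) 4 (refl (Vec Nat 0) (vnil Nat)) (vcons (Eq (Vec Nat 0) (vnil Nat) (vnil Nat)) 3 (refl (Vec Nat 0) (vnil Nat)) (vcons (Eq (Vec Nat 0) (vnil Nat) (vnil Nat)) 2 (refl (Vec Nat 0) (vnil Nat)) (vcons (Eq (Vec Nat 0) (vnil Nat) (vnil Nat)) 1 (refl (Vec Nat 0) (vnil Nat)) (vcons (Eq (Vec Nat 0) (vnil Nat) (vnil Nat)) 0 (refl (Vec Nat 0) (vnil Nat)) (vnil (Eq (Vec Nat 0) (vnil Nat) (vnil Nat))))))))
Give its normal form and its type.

reduced normal form:
  refl (Vec (Eq (Vec Nat 0) (vnil Nat) (vnil Nat)) 5) (vcons (Eq (Vec Nat 0) (vnil Nat) (vnil Nat)) 4 (refl (Vec Nat 0) (vnil Nat)) (vcons (Eq (Vec Nat 0) (vnil Nat) (vnil Nat)) 3 (refl (Vec Nat 0) (vnil Nat)) (vcons (Eq (Vec Nat 0) (vnil Nat) (vnil Nat)) 2 (refl (Vec Nat 0) (vnil Nat)) (vcons (Eq (Vec Nat 0) (vnil Nat) (vnil Nat)) 1 (refl (Vec Nat 0) (vnil Nat)) (vcons (Eq (Vec Nat 0) (vnil Nat) (vnil Nat)) 0 (refl (Vec Nat 0) (vnil Nat)) (vnil (Eq (Vec Nat 0) (vnil Nat) (vnil Nat))))))))
inferred type:
  Eq (Vec (Eq (Vec Nat 0) (vnil Nat) (vnil Nat)) 5) (vcons (Eq (Vec Nat 0) (vnil Nat) (vnil Nat)) 4 (refl (Vec Nat 0) (vnil Nat)) (vcons (Eq (Vec Nat 0) (vnil Nat) (vnil Nat)) 3 (refl (Vec Nat 0) (vnil Nat)) (vcons (Eq (Vec Nat 0) (vnil Nat) (vnil Nat)) 2 (refl (Vec Nat 0) (vnil Nat)) (vcons (Eq (Vec Nat 0) (vnil Nat) (vnil Nat)) 1 (refl (Vec Nat 0) (vnil Nat)) (vcons (Eq (Vec Nat 0) (vnil Nat) (vnil Nat)) 0 (refl (Vec Nat 0) (vnil Nat)) (vnil (Eq (Vec Nat 0) (vnil Nat) (vnil Nat)))))))) (vcons (Eq (Vec Nat 0) (vnil Nat) (vnil Nat)) 4 (refl (Vec Nat 0) (vnil Nat)) (vcons (Eq (Vec Nat 0) (vnil Nat) (vnil Nat)) 3 (refl (Vec Nat 0) (vnil Nat)) (vcons (Eq (Vec Nat 0) (vnil Nat) (vnil Nat)) 2 (refl (Vec Nat 0) (vnil Nat)) (vcons (Eq (Vec Nat 0) (vnil Nat) (vnil Nat)) 1 (refl (Vec Nat 0) (vnil Nat)) (vcons (Eq (Vec Nat 0) (vnil Nat) (vnil Nat)) 0 (refl (Vec Nat 0) (vnil Nat)) (vnil (Eq (Vec Nat 0) (vnil Nat) (vnil Nat))))))))
observation: the term is already in normal form.


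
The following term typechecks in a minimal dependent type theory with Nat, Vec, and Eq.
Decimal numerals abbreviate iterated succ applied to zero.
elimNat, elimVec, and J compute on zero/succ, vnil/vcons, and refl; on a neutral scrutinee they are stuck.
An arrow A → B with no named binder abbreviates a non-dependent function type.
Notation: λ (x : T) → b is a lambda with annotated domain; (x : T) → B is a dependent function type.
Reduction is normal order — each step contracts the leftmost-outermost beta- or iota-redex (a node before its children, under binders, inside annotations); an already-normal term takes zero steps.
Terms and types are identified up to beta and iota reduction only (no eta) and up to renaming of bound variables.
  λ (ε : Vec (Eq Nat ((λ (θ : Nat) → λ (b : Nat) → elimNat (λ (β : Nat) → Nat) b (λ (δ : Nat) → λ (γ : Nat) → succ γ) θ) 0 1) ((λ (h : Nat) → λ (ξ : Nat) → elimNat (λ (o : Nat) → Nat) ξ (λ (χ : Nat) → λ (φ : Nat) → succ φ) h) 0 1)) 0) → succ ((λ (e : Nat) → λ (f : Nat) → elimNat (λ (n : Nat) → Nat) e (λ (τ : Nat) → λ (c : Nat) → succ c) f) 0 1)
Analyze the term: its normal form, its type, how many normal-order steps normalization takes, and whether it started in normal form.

reduced normal form:
  λ (ε : Vec (Eq Nat 1 1) 0) → 2
type:
  Vec (Eq Nat 1 1) 0 → Nat
steps to reach normal form (normal order): 12
already normal: no
first redex: a beta-redex


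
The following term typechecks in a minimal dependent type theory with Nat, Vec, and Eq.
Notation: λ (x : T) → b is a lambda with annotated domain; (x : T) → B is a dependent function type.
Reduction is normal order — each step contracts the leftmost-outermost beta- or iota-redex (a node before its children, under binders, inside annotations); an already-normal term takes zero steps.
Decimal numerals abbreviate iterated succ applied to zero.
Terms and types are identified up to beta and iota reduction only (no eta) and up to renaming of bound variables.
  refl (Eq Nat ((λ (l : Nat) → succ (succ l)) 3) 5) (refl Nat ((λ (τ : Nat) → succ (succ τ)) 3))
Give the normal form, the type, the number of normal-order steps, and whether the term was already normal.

resulting normal form:
  refl (Eq Nat 5 5) (refl Nat 5)
the term's type:
  Eq (Eq Nat 5 5) (refl Nat 5) (refl Nat 5)
normal-order step count: 2
started in normal form: no
first redex: a beta-redex


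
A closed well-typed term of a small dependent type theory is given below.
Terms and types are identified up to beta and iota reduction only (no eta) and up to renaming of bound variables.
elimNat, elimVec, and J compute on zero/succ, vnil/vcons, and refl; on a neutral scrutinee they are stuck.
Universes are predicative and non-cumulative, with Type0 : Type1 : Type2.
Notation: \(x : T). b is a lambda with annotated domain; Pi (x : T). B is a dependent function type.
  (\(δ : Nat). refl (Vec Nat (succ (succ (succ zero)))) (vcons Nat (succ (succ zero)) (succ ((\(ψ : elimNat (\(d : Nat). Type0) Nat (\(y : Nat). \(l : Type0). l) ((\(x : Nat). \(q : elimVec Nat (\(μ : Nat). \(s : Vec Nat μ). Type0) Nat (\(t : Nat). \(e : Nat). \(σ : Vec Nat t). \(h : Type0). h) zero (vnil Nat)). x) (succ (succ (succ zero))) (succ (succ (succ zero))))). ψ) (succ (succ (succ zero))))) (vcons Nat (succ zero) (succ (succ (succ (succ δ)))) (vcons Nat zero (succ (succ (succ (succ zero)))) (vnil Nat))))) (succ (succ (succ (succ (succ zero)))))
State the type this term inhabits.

inferred type:
  Eq (Vec Nat (succ (succ (succ zero)))) (vcons Nat (succ (succ zero)) (succ (succ (succ (succ zero)))) (vcons Nat (succ zero) (succ (succ (succ (succ (succ (succ (succ (succ (succ zero))))))))) (vcons Nat zero (succ (succ (succ (succ zero)))) (vnil Nat)))) (vcons Nat (succ (succ zero)) (succ (succ (succ (succ zero)))) (vcons Nat (succ zero) (succ (succ (succ (succ (succ (succ (succ (succ (succ zero))))))))) (vcons Nat zero (succ (succ (succ (succ zero)))) (vnil Nat))))


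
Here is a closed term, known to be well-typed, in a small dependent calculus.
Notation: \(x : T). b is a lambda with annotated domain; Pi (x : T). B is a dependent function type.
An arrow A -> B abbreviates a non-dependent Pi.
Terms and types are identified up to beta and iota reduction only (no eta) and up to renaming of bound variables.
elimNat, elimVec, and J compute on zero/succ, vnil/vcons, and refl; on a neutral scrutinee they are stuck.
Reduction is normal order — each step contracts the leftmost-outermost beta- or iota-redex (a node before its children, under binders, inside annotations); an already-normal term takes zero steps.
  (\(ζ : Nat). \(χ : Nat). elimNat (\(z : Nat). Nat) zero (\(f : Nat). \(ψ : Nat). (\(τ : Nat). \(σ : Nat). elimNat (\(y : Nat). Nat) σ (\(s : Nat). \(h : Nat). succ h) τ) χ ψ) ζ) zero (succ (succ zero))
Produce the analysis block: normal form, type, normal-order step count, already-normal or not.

normal form:
  zero
inferred type:
  Nat
steps to reach normal form (normal order): 3
already normal: no
first redex: a beta-redex


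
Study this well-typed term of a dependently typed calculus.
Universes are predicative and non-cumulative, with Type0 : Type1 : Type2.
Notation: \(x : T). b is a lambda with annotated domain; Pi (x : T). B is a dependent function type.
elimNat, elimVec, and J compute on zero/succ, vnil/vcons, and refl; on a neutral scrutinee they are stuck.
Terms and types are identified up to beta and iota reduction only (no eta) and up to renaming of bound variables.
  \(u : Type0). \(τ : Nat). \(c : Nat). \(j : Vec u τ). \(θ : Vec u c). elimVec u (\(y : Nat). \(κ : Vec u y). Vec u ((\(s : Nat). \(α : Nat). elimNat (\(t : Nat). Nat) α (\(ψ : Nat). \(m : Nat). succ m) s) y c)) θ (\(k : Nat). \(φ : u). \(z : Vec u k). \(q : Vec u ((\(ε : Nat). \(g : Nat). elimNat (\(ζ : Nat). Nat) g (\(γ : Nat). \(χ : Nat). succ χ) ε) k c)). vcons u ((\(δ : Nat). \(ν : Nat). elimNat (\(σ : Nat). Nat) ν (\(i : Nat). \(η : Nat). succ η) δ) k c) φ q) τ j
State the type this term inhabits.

type:
  Pi (u : Type0). Pi (τ : Nat). Pi (c : Nat). Pi (j : Vec u τ). Pi (θ : Vec u c). Vec u (elimNat (\(y : Nat). Nat) c (\(κ : Nat). \(s : Nat). succ s) τ)


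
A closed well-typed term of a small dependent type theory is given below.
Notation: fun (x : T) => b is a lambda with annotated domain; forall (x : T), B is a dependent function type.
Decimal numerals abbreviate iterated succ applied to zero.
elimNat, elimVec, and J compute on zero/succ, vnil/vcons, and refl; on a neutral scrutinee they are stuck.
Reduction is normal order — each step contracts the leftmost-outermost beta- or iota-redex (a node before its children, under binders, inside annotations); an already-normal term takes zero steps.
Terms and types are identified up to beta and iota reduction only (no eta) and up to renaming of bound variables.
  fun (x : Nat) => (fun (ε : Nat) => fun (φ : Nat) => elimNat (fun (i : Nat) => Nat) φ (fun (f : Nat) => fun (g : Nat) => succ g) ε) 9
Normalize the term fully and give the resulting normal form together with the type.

resulting normal form:
  fun (x : Nat) => fun (ε : Nat) => succ (succ (succ (succ (succ (succ (succ (succ (succ ε))))))))
the term's type:
  forall (x : Nat), forall (ε : Nat), Nat
observation: reduction starts at a beta-redex, and 29 normal-order steps reach the normal form.


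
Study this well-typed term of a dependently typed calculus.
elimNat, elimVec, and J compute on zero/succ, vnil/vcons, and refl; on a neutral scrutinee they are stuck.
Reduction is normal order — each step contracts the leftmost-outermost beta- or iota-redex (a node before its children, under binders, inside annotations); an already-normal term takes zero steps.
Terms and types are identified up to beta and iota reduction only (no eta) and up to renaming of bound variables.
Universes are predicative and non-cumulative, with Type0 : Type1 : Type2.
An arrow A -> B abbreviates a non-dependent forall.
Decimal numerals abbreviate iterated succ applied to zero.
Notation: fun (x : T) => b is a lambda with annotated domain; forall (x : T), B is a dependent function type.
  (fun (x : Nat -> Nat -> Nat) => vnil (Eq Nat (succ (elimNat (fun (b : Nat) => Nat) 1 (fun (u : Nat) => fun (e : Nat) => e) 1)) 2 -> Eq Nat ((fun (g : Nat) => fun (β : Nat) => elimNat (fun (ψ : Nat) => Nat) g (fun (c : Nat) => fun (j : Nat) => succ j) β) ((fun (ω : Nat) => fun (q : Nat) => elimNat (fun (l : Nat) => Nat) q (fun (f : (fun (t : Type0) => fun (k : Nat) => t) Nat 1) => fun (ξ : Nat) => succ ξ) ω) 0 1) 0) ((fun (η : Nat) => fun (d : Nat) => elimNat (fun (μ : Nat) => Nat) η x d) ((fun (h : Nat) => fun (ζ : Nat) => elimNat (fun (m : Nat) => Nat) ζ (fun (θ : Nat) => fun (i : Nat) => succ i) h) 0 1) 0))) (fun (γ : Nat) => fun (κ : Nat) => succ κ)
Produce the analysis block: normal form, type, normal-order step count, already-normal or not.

reduced normal form:
  vnil (Eq Nat 2 2 -> Eq Nat 1 1)
the term's type:
  Vec (Eq Nat 2 2 -> Eq Nat 1 1) 0
normal-order step count: 17
term was already normal: no
first contracted redex: a beta-redex


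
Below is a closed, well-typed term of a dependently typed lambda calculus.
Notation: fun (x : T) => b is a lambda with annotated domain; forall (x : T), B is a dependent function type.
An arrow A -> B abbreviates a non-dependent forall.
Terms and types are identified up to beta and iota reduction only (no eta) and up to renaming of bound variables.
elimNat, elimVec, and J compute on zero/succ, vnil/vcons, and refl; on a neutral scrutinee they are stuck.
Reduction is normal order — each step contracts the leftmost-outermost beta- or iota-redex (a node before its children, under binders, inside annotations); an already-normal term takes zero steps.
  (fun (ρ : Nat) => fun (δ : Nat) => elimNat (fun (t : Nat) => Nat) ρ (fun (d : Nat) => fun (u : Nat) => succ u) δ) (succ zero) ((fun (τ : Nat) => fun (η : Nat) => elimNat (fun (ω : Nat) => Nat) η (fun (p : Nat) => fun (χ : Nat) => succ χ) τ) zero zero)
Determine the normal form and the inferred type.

reduced normal form:
  succ zero
the term's type:
  Nat
observation: the first redex contracted is a beta-redex; the normal form is reached in 6 normal-order steps.


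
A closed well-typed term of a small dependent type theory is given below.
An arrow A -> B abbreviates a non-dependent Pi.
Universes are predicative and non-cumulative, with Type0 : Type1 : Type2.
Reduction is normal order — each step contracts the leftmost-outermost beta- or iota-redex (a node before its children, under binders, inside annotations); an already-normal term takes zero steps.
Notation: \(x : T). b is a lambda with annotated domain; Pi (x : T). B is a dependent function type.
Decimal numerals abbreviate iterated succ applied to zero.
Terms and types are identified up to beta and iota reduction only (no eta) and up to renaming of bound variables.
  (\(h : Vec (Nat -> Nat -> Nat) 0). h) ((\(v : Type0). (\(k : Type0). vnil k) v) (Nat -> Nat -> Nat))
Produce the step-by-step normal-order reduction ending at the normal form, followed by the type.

reduction (normal order):
  (\(h : Vec (Nat -> Nat -> Nat) 0). h) ((\(v : Type0). (\(k : Type0). vnil k) v) (Nat -> Nat -> Nat))
  ~> (\(h : Type0). (\(v : Type0). vnil v) h) (Nat -> Nat -> Nat)
  ~> (\(h : Type0). vnil h) (Nat -> Nat -> Nat)
  ~> vnil (Nat -> Nat -> Nat)
type:
  Vec (Nat -> Nat -> Nat) 0


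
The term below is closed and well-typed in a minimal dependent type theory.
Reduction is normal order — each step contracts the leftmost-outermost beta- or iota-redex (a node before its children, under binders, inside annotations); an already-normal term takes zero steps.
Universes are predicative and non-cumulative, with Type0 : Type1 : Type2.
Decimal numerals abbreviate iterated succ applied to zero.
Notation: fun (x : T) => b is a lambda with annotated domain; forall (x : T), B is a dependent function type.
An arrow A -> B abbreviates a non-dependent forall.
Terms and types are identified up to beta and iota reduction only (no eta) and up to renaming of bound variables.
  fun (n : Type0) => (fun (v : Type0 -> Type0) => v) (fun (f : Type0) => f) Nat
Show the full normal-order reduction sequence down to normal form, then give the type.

reduction (normal order):
  fun (n : Type0) => (fun (v : Type0 -> Type0) => v) (fun (f : Type0) => f) Nat
  ~> fun (n : Type0) => (fun (v : Type0) => v) Nat
  ~> fun (n : Type0) => Nat
the term's type:
  Type0 -> Type0


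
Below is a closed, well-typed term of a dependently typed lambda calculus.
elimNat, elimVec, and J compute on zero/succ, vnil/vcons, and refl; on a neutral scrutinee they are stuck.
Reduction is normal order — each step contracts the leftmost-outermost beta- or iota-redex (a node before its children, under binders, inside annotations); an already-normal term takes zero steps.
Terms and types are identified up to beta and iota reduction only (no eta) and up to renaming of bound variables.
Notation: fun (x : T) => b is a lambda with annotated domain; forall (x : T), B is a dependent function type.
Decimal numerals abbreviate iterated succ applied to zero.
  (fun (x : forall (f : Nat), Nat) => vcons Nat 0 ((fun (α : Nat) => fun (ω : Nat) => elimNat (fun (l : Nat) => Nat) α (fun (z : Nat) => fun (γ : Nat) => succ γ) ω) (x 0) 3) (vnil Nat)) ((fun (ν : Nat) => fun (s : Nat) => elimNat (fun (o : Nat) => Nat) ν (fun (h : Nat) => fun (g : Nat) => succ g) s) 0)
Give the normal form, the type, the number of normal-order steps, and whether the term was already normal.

normal form:
  vcons Nat 0 3 (vnil Nat)
type:
  Vec Nat 1
reduction steps (normal order): 16
term was already normal: no
first contracted redex: a beta-redex


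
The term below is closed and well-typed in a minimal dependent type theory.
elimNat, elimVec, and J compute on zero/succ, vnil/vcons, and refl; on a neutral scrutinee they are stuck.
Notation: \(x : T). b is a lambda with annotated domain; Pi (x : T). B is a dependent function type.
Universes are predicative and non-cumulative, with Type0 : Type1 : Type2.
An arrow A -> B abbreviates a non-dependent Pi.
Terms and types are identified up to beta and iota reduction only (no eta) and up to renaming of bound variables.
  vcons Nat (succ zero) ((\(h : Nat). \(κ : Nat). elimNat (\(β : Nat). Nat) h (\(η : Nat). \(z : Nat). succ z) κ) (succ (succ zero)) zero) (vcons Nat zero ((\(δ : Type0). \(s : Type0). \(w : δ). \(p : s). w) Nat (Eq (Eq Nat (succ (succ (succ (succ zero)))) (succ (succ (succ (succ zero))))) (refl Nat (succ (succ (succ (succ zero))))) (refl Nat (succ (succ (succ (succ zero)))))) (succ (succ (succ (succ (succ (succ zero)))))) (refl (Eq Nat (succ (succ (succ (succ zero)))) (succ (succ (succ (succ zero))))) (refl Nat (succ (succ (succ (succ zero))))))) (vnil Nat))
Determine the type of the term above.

the term's type:
  Vec Nat (succ (succ zero))


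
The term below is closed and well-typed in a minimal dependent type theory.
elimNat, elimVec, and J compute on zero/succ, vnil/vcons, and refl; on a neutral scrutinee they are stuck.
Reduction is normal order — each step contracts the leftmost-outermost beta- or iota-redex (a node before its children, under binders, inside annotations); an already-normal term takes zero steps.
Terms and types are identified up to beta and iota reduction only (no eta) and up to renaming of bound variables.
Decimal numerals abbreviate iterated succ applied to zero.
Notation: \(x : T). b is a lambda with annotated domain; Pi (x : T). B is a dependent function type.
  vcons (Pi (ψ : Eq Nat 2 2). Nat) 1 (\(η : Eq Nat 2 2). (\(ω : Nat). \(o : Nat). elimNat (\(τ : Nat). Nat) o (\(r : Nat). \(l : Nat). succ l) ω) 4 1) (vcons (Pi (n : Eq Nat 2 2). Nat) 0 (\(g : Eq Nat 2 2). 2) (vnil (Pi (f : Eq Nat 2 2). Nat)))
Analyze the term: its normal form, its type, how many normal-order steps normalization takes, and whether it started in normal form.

normal form:
  vcons (Pi (ψ : Eq Nat 2 2). Nat) 1 (\(η : Eq Nat 2 2). 5) (vcons (Pi (ω : Eq Nat 2 2). Nat) 0 (\(o : Eq Nat 2 2). 2) (vnil (Pi (τ : Eq Nat 2 2). Nat)))
inferred type:
  Vec (Pi (ψ : Eq Nat 2 2). Nat) 2
steps to reach normal form (normal order): 15
already normal: no
first redex: a beta-redex
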